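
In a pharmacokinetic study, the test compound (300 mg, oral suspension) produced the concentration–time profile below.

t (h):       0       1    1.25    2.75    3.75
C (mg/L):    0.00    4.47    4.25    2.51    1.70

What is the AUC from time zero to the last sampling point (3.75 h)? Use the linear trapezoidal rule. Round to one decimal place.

Trapezoidal AUC_0→3.75:
  [0→1]: (0.00+4.47)/2 × 1 = 2.235
  [1→1.25]: (4.47+4.25)/2 × 0.25 = 1.09
  [1.25→2.75]: (4.25+2.51)/2 × 1.5 = 5.07
  [2.75→3.75]: (2.51+1.70)/2 × 1 = 2.105
  Sum = 10.5 mg/L·h

AUC = 10.5 mg/L·h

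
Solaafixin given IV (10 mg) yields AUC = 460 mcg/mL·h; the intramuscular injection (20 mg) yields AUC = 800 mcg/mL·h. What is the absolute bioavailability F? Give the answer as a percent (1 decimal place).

F = (AUC_ev / D_ev) / (AUC_iv / D_iv)
  = (800/20) / (460/10)
  = 40 / 46 = 0.8696
  = 86.96%

F = 87.0%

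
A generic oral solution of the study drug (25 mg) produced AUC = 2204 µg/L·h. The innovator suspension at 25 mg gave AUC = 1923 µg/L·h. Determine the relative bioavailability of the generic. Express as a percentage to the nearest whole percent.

F_rel = 115%

F_rel = (AUC_test/D_test) / (AUC_ref/D_ref)
      = (2204/25) / (1923/25)
      = 88.16 / 76.92 = 1.1461 = 114.61%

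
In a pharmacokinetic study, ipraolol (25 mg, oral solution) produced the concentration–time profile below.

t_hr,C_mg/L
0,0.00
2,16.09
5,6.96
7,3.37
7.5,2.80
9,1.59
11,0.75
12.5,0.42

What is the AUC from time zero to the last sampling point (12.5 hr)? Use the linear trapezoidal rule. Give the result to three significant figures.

AUC = 69.0 mg/L·hr

Trapezoidal AUC_0→12.5:
  [0→2]: (0.00+16.09)/2 × 2 = 16.09
  [2→5]: (16.09+6.96)/2 × 3 = 34.575
  [5→7]: (6.96+3.37)/2 × 2 = 10.33
  [7→7.5]: (3.37+2.80)/2 × 0.5 = 1.5425
  [7.5→9]: (2.80+1.59)/2 × 1.5 = 3.2925
  [9→11]: (1.59+0.75)/2 × 2 = 2.34
  [11→12.5]: (0.75+0.42)/2 × 1.5 = 0.8775
  Sum = 69.0475 mg/L·hr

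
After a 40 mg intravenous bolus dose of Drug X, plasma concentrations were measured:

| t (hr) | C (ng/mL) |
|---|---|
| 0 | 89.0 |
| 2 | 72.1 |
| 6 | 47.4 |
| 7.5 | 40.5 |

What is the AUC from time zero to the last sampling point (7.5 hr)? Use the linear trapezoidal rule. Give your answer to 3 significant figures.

AUC = 466 ng/mL·hr

Trapezoidal AUC_0→7.5:
  [0→2]: (89.0+72.1)/2 × 2 = 161.1
  [2→6]: (72.1+47.4)/2 × 4 = 239.0
  [6→7.5]: (47.4+40.5)/2 × 1.5 = 65.925
  Sum = 466.025 ng/mL·hr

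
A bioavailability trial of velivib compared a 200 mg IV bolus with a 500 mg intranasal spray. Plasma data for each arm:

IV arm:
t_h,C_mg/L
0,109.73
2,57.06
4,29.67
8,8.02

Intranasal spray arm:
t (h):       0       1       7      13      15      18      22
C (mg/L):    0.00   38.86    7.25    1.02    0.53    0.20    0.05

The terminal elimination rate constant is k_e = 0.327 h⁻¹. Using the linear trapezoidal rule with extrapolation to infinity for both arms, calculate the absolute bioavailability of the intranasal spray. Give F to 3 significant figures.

Trapezoidal AUC_0→8 (IV):
  [0→2]: (109.73+57.06)/2 × 2 = 166.79
  [2→4]: (57.06+29.67)/2 × 2 = 86.73
  [4→8]: (29.67+8.02)/2 × 4 = 75.38
  Sum = 328.9 mg/L·h
IV tail: 8.02/0.327 = 24.526; AUC_iv,0→∞ = 328.9 + 24.526 = 353.426 mg/L·h
Trapezoidal AUC_0→22 (intranasal spray):
  [0→1]: (0.00+38.86)/2 × 1 = 19.43
  [1→7]: (38.86+7.25)/2 × 6 = 138.33
  [7→13]: (7.25+1.02)/2 × 6 = 24.81
  [13→15]: (1.02+0.53)/2 × 2 = 1.55
  [15→18]: (0.53+0.20)/2 × 3 = 1.095
  [18→22]: (0.20+0.05)/2 × 4 = 0.5
  Sum = 185.715 mg/L·h
intranasal spray tail: 0.05/0.327 = 0.153; AUC_ev,0→∞ = 185.715 + 0.153 = 185.868 mg/L·h
F = (AUC_ev/D_ev)/(AUC_iv/D_iv) = (185.868/500)/(353.426/200) = 0.371736/1.76713 = 0.2104

F = 0.210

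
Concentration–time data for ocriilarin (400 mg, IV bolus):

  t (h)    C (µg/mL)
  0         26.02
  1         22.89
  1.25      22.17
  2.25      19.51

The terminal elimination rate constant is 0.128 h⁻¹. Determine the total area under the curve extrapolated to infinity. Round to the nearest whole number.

Trapezoidal AUC_0→2.25:
  [0→1]: (26.02+22.89)/2 × 1 = 24.455
  [1→1.25]: (22.89+22.17)/2 × 0.25 = 5.6325
  [1.25→2.25]: (22.17+19.51)/2 × 1 = 20.84
  Sum = 50.9275 µg/mL·h
Extrapolated tail: C_last / k_e = 19.51 / 0.128 = 152.422
AUC_0→∞ = 50.9275 + 152.422 = 203.3495 µg/mL·h

AUC = 203 µg/mL·h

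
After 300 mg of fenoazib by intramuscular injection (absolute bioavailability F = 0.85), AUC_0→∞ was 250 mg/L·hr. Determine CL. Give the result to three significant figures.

CL = 1.02 L/hr

CL = F × Dose / AUC_0→∞
   = 0.85 × 300 / 250 = 1.02 L/hr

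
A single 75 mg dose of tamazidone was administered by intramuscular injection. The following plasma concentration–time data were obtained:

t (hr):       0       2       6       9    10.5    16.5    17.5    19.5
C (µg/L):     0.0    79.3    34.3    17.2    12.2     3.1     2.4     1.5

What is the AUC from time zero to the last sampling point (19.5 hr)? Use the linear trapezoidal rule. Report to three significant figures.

Trapezoidal AUC_0→19.5:
  [0→2]: (0.0+79.3)/2 × 2 = 79.3
  [2→6]: (79.3+34.3)/2 × 4 = 227.2
  [6→9]: (34.3+17.2)/2 × 3 = 77.25
  [9→10.5]: (17.2+12.2)/2 × 1.5 = 22.05
  [10.5→16.5]: (12.2+3.1)/2 × 6 = 45.9
  [16.5→17.5]: (3.1+2.4)/2 × 1 = 2.75
  [17.5→19.5]: (2.4+1.5)/2 × 2 = 3.9
  Sum = 458.35 µg/L·hr

AUC = 458 µg/L·hr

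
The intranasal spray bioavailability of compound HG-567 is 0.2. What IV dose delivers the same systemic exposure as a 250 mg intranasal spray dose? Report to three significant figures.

D_iv = 50.0 mg

Systemic exposure from an extravascular dose = F × D_ev, so the equivalent IV dose is F × D_ev.
D_iv = F × D_ev = 0.2 × 250 = 50 mg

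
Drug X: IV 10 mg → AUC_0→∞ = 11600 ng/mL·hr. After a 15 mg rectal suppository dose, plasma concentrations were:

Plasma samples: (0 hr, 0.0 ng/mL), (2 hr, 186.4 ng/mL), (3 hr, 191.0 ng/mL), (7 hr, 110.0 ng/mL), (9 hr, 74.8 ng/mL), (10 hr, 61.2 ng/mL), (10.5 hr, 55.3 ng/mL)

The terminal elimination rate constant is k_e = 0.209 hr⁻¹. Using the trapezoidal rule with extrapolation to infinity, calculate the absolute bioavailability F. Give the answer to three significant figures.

F = 0.0876

Trapezoidal AUC_0→10.5 (rectal suppository):
  [0→2]: (0.0+186.4)/2 × 2 = 186.4
  [2→3]: (186.4+191.0)/2 × 1 = 188.7
  [3→7]: (191.0+110.0)/2 × 4 = 602.0
  [7→9]: (110.0+74.8)/2 × 2 = 184.8
  [9→10]: (74.8+61.2)/2 × 1 = 68.0
  [10→10.5]: (61.2+55.3)/2 × 0.5 = 29.125
  Sum = 1259.025 ng/mL·hr
Tail: C_last/k_e = 55.3/0.209 = 264.593
AUC_0→∞ (rectal suppository) = 1259.025 + 264.593 = 1523.618 ng/mL·hr
F = (AUC_ev/D_ev)/(AUC_iv/D_iv) = (1523.618/15)/(11600/10) = 101.575/1160 = 0.0876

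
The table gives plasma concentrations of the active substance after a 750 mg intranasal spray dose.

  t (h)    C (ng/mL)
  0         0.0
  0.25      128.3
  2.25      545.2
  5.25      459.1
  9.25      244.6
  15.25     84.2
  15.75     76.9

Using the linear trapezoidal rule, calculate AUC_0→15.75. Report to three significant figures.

Trapezoidal AUC_0→15.75:
  [0→0.25]: (0.0+128.3)/2 × 0.25 = 16.0375
  [0.25→2.25]: (128.3+545.2)/2 × 2 = 673.5
  [2.25→5.25]: (545.2+459.1)/2 × 3 = 1506.45
  [5.25→9.25]: (459.1+244.6)/2 × 4 = 1407.4
  [9.25→15.25]: (244.6+84.2)/2 × 6 = 986.4
  [15.25→15.75]: (84.2+76.9)/2 × 0.5 = 40.275
  Sum = 4630.0625 ng/mL·h

AUC = 4630 ng/mL·h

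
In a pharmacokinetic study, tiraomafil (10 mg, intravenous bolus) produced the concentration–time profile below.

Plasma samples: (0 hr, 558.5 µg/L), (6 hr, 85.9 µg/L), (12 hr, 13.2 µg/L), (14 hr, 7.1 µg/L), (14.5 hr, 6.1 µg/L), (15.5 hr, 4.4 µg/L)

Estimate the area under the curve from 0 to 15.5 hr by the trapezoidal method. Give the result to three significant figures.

AUC = 2260 µg/L·hr

Trapezoidal AUC_0→15.5:
  [0→6]: (558.5+85.9)/2 × 6 = 1933.2
  [6→12]: (85.9+13.2)/2 × 6 = 297.3
  [12→14]: (13.2+7.1)/2 × 2 = 20.3
  [14→14.5]: (7.1+6.1)/2 × 0.5 = 3.3
  [14.5→15.5]: (6.1+4.4)/2 × 1 = 5.25
  Sum = 2259.35 µg/L·hr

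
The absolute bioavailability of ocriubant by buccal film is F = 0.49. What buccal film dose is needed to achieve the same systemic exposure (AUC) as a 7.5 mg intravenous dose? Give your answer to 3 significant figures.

For equal systemic exposure: F × D_ev = D_iv
D_ev = D_iv / F = 7.5 / 0.49 = 15.3061 mg

D_buccal = 15.3 mg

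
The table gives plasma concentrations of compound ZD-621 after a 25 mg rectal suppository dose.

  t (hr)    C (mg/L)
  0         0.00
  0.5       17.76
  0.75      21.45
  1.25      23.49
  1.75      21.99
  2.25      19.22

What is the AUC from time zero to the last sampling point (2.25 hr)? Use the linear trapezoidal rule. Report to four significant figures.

Trapezoidal AUC_0→2.25:
  [0→0.5]: (0.00+17.76)/2 × 0.5 = 4.44
  [0.5→0.75]: (17.76+21.45)/2 × 0.25 = 4.90125
  [0.75→1.25]: (21.45+23.49)/2 × 0.5 = 11.235
  [1.25→1.75]: (23.49+21.99)/2 × 0.5 = 11.37
  [1.75→2.25]: (21.99+19.22)/2 × 0.5 = 10.3025
  Sum = 42.24875 mg/L·hr

AUC = 42.25 mg/L·hr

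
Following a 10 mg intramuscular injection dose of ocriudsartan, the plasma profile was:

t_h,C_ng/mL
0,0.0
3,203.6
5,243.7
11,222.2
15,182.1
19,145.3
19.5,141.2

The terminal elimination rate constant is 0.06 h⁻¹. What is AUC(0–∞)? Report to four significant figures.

Trapezoidal AUC_0→19.5:
  [0→3]: (0.0+203.6)/2 × 3 = 305.4
  [3→5]: (203.6+243.7)/2 × 2 = 447.3
  [5→11]: (243.7+222.2)/2 × 6 = 1397.7
  [11→15]: (222.2+182.1)/2 × 4 = 808.6
  [15→19]: (182.1+145.3)/2 × 4 = 654.8
  [19→19.5]: (145.3+141.2)/2 × 0.5 = 71.625
  Sum = 3685.425 ng/mL·h
Extrapolated tail: C_last / k_e = 141.2 / 0.06 = 2353.333
AUC_0→∞ = 3685.425 + 2353.333 = 6038.758 ng/mL·h

AUC = 6039 ng/mL·h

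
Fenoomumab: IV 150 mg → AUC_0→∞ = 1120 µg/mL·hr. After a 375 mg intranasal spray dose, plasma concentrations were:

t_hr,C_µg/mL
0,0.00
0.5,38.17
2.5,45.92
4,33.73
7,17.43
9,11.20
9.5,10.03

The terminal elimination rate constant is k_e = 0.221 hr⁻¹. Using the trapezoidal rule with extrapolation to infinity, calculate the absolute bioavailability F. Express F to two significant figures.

F = 0.11

Trapezoidal AUC_0→9.5 (intranasal spray):
  [0→0.5]: (0.00+38.17)/2 × 0.5 = 9.5425
  [0.5→2.5]: (38.17+45.92)/2 × 2 = 84.09
  [2.5→4]: (45.92+33.73)/2 × 1.5 = 59.7375
  [4→7]: (33.73+17.43)/2 × 3 = 76.74
  [7→9]: (17.43+11.20)/2 × 2 = 28.63
  [9→9.5]: (11.20+10.03)/2 × 0.5 = 5.3075
  Sum = 264.0475 µg/mL·hr
Tail: C_last/k_e = 10.03/0.221 = 45.385
AUC_0→∞ (intranasal spray) = 264.0475 + 45.385 = 309.4325 µg/mL·hr
F = (AUC_ev/D_ev)/(AUC_iv/D_iv) = (309.4325/375)/(1120/150) = 0.825153/7.46667 = 0.1105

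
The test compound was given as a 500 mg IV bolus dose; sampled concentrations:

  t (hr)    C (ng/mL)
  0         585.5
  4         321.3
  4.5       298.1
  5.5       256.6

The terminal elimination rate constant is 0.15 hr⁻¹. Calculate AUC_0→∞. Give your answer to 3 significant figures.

AUC = 3960 ng/mL·hr

Trapezoidal AUC_0→5.5:
  [0→4]: (585.5+321.3)/2 × 4 = 1813.6
  [4→4.5]: (321.3+298.1)/2 × 0.5 = 154.85
  [4.5→5.5]: (298.1+256.6)/2 × 1 = 277.35
  Sum = 2245.8 ng/mL·hr
Extrapolated tail: C_last / k_e = 256.6 / 0.15 = 1710.667
AUC_0→∞ = 2245.8 + 1710.667 = 3956.467 ng/mL·hr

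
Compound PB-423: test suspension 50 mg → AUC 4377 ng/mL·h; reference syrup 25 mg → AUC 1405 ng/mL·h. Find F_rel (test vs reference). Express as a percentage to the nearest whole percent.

F_rel = (AUC_test/D_test) / (AUC_ref/D_ref)
      = (4377/50) / (1405/25)
      = 87.54 / 56.2 = 1.5577 = 155.77%

F_rel = 156%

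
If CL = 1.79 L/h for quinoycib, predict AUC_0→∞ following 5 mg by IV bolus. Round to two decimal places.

AUC = 2.79 mg/L·h

AUC_0→∞ = Dose_iv / CL
        = 5 / 1.79 = 2.7933 mg/L·h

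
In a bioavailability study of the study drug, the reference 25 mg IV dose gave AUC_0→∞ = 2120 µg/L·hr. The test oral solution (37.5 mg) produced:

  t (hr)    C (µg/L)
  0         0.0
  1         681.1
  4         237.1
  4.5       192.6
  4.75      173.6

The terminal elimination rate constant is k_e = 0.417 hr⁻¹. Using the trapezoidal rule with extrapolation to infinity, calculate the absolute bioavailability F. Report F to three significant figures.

Trapezoidal AUC_0→4.75 (oral solution):
  [0→1]: (0.0+681.1)/2 × 1 = 340.55
  [1→4]: (681.1+237.1)/2 × 3 = 1377.3
  [4→4.5]: (237.1+192.6)/2 × 0.5 = 107.425
  [4.5→4.75]: (192.6+173.6)/2 × 0.25 = 45.775
  Sum = 1871.05 µg/L·hr
Tail: C_last/k_e = 173.6/0.417 = 416.307
AUC_0→∞ (oral solution) = 1871.05 + 416.307 = 2287.357 µg/L·hr
F = (AUC_ev/D_ev)/(AUC_iv/D_iv) = (2287.357/37.5)/(2120/25) = 60.9962/84.8 = 0.7193

F = 0.719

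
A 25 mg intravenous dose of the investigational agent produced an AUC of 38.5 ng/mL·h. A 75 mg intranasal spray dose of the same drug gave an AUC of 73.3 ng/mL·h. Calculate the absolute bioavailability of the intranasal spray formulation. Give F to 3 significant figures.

F = 0.635

F = (AUC_ev / D_ev) / (AUC_iv / D_iv)
  = (73.3/75) / (38.5/25)
  = 0.977333 / 1.54 = 0.6346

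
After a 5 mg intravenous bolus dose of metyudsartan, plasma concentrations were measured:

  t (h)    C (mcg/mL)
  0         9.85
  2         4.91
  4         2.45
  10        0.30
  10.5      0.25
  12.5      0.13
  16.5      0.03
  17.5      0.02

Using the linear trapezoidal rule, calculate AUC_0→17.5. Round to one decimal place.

Trapezoidal AUC_0→17.5:
  [0→2]: (9.85+4.91)/2 × 2 = 14.76
  [2→4]: (4.91+2.45)/2 × 2 = 7.36
  [4→10]: (2.45+0.30)/2 × 6 = 8.25
  [10→10.5]: (0.30+0.25)/2 × 0.5 = 0.1375
  [10.5→12.5]: (0.25+0.13)/2 × 2 = 0.38
  [12.5→16.5]: (0.13+0.03)/2 × 4 = 0.32
  [16.5→17.5]: (0.03+0.02)/2 × 1 = 0.025
  Sum = 31.2325 mcg/mL·h

AUC = 31.2 mcg/mL·h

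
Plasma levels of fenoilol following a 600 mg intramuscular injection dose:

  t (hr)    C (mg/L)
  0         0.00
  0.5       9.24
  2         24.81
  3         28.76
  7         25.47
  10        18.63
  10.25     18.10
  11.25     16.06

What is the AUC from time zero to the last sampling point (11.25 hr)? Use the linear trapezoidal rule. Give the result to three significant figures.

Trapezoidal AUC_0→11.25:
  [0→0.5]: (0.00+9.24)/2 × 0.5 = 2.31
  [0.5→2]: (9.24+24.81)/2 × 1.5 = 25.5375
  [2→3]: (24.81+28.76)/2 × 1 = 26.785
  [3→7]: (28.76+25.47)/2 × 4 = 108.46
  [7→10]: (25.47+18.63)/2 × 3 = 66.15
  [10→10.25]: (18.63+18.10)/2 × 0.25 = 4.59125
  [10.25→11.25]: (18.10+16.06)/2 × 1 = 17.08
  Sum = 250.91375 mg/L·hr

AUC = 251 mg/L·hr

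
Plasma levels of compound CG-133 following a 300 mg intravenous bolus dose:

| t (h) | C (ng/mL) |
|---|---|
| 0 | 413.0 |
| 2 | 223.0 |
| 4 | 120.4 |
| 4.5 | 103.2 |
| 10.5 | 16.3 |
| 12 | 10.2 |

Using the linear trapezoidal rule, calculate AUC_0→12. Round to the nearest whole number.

AUC = 1414 ng/mL·h

Trapezoidal AUC_0→12:
  [0→2]: (413.0+223.0)/2 × 2 = 636.0
  [2→4]: (223.0+120.4)/2 × 2 = 343.4
  [4→4.5]: (120.4+103.2)/2 × 0.5 = 55.9
  [4.5→10.5]: (103.2+16.3)/2 × 6 = 358.5
  [10.5→12]: (16.3+10.2)/2 × 1.5 = 19.875
  Sum = 1413.675 ng/mL·h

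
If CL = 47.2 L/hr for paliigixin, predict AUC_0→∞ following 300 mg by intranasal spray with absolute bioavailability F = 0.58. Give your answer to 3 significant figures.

AUC = 3.69 mg/L·hr

AUC_0→∞ = F × Dose / CL
        = 0.58 × 300 / 47.2 = 3.68644 mg/L·hr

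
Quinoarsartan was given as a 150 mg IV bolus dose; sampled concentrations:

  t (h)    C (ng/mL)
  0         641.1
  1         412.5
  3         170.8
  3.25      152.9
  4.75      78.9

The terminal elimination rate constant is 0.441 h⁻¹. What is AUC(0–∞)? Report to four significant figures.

AUC = 1503 ng/mL·h

Trapezoidal AUC_0→4.75:
  [0→1]: (641.1+412.5)/2 × 1 = 526.8
  [1→3]: (412.5+170.8)/2 × 2 = 583.3
  [3→3.25]: (170.8+152.9)/2 × 0.25 = 40.4625
  [3.25→4.75]: (152.9+78.9)/2 × 1.5 = 173.85
  Sum = 1324.4125 ng/mL·h
Extrapolated tail: C_last / k_e = 78.9 / 0.441 = 178.912
AUC_0→∞ = 1324.4125 + 178.912 = 1503.3245 ng/mL·h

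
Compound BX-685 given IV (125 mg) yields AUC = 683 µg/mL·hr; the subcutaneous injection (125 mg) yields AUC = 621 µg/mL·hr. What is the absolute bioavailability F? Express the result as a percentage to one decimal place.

F = (AUC_ev / D_ev) / (AUC_iv / D_iv)
  = (621/125) / (683/125)
  = 4.968 / 5.464 = 0.9092
  = 90.92%

F = 90.9%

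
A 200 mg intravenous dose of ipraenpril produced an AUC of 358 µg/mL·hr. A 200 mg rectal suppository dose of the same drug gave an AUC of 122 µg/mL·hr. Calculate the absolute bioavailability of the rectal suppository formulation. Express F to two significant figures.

F = (AUC_ev / D_ev) / (AUC_iv / D_iv)
  = (122/200) / (358/200)
  = 0.61 / 1.79 = 0.3408

F = 0.34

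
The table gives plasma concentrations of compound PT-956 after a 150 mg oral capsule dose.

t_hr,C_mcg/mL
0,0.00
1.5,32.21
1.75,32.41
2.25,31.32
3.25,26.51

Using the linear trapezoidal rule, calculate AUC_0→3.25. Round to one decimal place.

AUC = 77.1 mcg/mL·hr

Trapezoidal AUC_0→3.25:
  [0→1.5]: (0.00+32.21)/2 × 1.5 = 24.1575
  [1.5→1.75]: (32.21+32.41)/2 × 0.25 = 8.0775
  [1.75→2.25]: (32.41+31.32)/2 × 0.5 = 15.9325
  [2.25→3.25]: (31.32+26.51)/2 × 1 = 28.915
  Sum = 77.0825 mcg/mL·hr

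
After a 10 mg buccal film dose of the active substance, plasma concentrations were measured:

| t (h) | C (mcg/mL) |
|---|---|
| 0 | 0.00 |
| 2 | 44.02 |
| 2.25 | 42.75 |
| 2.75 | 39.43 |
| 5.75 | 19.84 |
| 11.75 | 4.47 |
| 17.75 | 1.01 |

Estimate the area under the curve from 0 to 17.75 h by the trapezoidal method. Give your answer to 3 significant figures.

AUC = 254 mcg/mL·h

Trapezoidal AUC_0→17.75:
  [0→2]: (0.00+44.02)/2 × 2 = 44.02
  [2→2.25]: (44.02+42.75)/2 × 0.25 = 10.84625
  [2.25→2.75]: (42.75+39.43)/2 × 0.5 = 20.545
  [2.75→5.75]: (39.43+19.84)/2 × 3 = 88.905
  [5.75→11.75]: (19.84+4.47)/2 × 6 = 72.93
  [11.75→17.75]: (4.47+1.01)/2 × 6 = 16.44
  Sum = 253.68625 mcg/mL·h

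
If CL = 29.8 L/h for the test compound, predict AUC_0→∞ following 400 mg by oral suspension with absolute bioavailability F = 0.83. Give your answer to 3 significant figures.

AUC_0→∞ = F × Dose / CL
        = 0.83 × 400 / 29.8 = 11.1409 mg/L·h

AUC = 11.1 mg/L·h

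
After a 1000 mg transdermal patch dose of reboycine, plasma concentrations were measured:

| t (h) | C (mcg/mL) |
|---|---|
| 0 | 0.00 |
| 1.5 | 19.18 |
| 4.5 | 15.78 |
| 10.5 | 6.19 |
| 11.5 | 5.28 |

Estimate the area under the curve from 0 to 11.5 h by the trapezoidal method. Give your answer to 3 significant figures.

Trapezoidal AUC_0→11.5:
  [0→1.5]: (0.00+19.18)/2 × 1.5 = 14.385
  [1.5→4.5]: (19.18+15.78)/2 × 3 = 52.44
  [4.5→10.5]: (15.78+6.19)/2 × 6 = 65.91
  [10.5→11.5]: (6.19+5.28)/2 × 1 = 5.735
  Sum = 138.47 mcg/mL·h

AUC = 138 mcg/mL·h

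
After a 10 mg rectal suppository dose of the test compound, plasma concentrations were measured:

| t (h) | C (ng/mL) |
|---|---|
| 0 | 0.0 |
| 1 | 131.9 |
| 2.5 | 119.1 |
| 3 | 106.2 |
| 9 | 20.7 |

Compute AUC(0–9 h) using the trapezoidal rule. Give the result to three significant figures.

Trapezoidal AUC_0→9:
  [0→1]: (0.0+131.9)/2 × 1 = 65.95
  [1→2.5]: (131.9+119.1)/2 × 1.5 = 188.25
  [2.5→3]: (119.1+106.2)/2 × 0.5 = 56.325
  [3→9]: (106.2+20.7)/2 × 6 = 380.7
  Sum = 691.225 ng/mL·h

AUC = 691 ng/mL·h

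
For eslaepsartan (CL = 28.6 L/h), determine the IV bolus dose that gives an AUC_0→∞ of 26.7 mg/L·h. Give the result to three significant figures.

Dose = 764 mg

Dose_iv = CL × AUC_0→∞
     = 28.6 × 26.7 = 763.62 mg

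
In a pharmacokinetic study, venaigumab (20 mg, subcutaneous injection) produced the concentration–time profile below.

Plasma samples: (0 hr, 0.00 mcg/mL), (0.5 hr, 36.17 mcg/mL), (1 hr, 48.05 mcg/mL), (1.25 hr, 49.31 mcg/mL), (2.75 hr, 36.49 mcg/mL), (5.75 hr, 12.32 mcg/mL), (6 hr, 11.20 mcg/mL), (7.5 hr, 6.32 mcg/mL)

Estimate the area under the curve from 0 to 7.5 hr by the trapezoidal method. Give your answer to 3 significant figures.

Trapezoidal AUC_0→7.5:
  [0→0.5]: (0.00+36.17)/2 × 0.5 = 9.0425
  [0.5→1]: (36.17+48.05)/2 × 0.5 = 21.055
  [1→1.25]: (48.05+49.31)/2 × 0.25 = 12.17
  [1.25→2.75]: (49.31+36.49)/2 × 1.5 = 64.35
  [2.75→5.75]: (36.49+12.32)/2 × 3 = 73.215
  [5.75→6]: (12.32+11.20)/2 × 0.25 = 2.94
  [6→7.5]: (11.20+6.32)/2 × 1.5 = 13.14
  Sum = 195.9125 mcg/mL·hr

AUC = 196 mcg/mL·hr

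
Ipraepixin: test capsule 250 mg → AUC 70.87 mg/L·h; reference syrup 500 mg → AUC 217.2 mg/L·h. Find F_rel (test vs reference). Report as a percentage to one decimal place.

F_rel = 65.3%

F_rel = (AUC_test/D_test) / (AUC_ref/D_ref)
      = (70.87/250) / (217.2/500)
      = 0.28348 / 0.4344 = 0.6526 = 65.26%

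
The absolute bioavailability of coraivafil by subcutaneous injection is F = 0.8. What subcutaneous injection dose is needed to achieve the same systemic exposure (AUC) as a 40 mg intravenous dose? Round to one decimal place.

For equal systemic exposure: F × D_ev = D_iv
D_ev = D_iv / F = 40 / 0.8 = 50 mg

D_subcutaneous = 50.0 mg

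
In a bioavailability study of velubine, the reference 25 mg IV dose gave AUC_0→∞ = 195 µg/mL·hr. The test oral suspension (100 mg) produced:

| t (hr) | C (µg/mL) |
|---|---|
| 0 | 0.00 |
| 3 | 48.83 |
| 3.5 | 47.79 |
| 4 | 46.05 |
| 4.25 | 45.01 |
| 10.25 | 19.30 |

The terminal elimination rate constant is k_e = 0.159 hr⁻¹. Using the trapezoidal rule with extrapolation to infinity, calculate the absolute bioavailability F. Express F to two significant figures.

Trapezoidal AUC_0→10.25 (oral suspension):
  [0→3]: (0.00+48.83)/2 × 3 = 73.245
  [3→3.5]: (48.83+47.79)/2 × 0.5 = 24.155
  [3.5→4]: (47.79+46.05)/2 × 0.5 = 23.46
  [4→4.25]: (46.05+45.01)/2 × 0.25 = 11.3825
  [4.25→10.25]: (45.01+19.30)/2 × 6 = 192.93
  Sum = 325.1725 µg/mL·hr
Tail: C_last/k_e = 19.30/0.159 = 121.384
AUC_0→∞ (oral suspension) = 325.1725 + 121.384 = 446.5565 µg/mL·hr
F = (AUC_ev/D_ev)/(AUC_iv/D_iv) = (446.5565/100)/(195/25) = 4.465565/7.8 = 0.5725

F = 0.57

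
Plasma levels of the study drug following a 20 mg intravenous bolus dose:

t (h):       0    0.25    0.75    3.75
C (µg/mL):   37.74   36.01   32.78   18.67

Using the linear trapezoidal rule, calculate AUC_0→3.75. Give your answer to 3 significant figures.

Trapezoidal AUC_0→3.75:
  [0→0.25]: (37.74+36.01)/2 × 0.25 = 9.21875
  [0.25→0.75]: (36.01+32.78)/2 × 0.5 = 17.1975
  [0.75→3.75]: (32.78+18.67)/2 × 3 = 77.175
  Sum = 103.59125 µg/mL·h

AUC = 104 µg/mL·h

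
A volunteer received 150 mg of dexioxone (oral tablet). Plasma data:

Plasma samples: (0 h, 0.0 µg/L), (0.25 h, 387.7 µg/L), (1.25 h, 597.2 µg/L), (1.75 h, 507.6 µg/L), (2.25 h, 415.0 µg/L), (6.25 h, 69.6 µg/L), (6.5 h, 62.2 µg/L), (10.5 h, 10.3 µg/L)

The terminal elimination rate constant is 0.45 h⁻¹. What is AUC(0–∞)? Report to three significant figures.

Trapezoidal AUC_0→10.5:
  [0→0.25]: (0.0+387.7)/2 × 0.25 = 48.4625
  [0.25→1.25]: (387.7+597.2)/2 × 1 = 492.45
  [1.25→1.75]: (597.2+507.6)/2 × 0.5 = 276.2
  [1.75→2.25]: (507.6+415.0)/2 × 0.5 = 230.65
  [2.25→6.25]: (415.0+69.6)/2 × 4 = 969.2
  [6.25→6.5]: (69.6+62.2)/2 × 0.25 = 16.475
  [6.5→10.5]: (62.2+10.3)/2 × 4 = 145.0
  Sum = 2178.4375 µg/L·h
Extrapolated tail: C_last / k_e = 10.3 / 0.45 = 22.889
AUC_0→∞ = 2178.4375 + 22.889 = 2201.3265 µg/L·h

AUC = 2200 µg/L·h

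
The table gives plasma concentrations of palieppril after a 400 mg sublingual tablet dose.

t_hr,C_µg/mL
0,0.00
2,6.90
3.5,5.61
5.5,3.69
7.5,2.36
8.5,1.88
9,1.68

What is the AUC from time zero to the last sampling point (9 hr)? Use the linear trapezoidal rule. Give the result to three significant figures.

Trapezoidal AUC_0→9:
  [0→2]: (0.00+6.90)/2 × 2 = 6.9
  [2→3.5]: (6.90+5.61)/2 × 1.5 = 9.3825
  [3.5→5.5]: (5.61+3.69)/2 × 2 = 9.3
  [5.5→7.5]: (3.69+2.36)/2 × 2 = 6.05
  [7.5→8.5]: (2.36+1.88)/2 × 1 = 2.12
  [8.5→9]: (1.88+1.68)/2 × 0.5 = 0.89
  Sum = 34.6425 µg/mL·hr

AUC = 34.6 µg/mL·hr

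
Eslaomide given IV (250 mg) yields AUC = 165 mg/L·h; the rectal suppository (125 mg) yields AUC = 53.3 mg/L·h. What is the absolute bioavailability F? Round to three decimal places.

F = 0.646

F = (AUC_ev / D_ev) / (AUC_iv / D_iv)
  = (53.3/125) / (165/250)
  = 0.4264 / 0.66 = 0.6461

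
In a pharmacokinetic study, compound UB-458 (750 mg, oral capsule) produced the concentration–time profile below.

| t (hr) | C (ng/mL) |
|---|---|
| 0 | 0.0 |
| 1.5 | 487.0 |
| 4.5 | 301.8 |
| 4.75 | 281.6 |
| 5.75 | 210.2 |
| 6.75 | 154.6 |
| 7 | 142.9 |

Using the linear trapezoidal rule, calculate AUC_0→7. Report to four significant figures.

AUC = 2087 ng/mL·hr

Trapezoidal AUC_0→7:
  [0→1.5]: (0.0+487.0)/2 × 1.5 = 365.25
  [1.5→4.5]: (487.0+301.8)/2 × 3 = 1183.2
  [4.5→4.75]: (301.8+281.6)/2 × 0.25 = 72.925
  [4.75→5.75]: (281.6+210.2)/2 × 1 = 245.9
  [5.75→6.75]: (210.2+154.6)/2 × 1 = 182.4
  [6.75→7]: (154.6+142.9)/2 × 0.25 = 37.1875
  Sum = 2086.8625 ng/mL·hr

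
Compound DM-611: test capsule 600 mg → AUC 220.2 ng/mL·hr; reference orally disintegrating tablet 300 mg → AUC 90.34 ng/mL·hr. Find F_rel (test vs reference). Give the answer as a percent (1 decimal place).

F_rel = (AUC_test/D_test) / (AUC_ref/D_ref)
      = (220.2/600) / (90.34/300)
      = 0.367 / 0.301133 = 1.2187 = 121.87%

F_rel = 121.9%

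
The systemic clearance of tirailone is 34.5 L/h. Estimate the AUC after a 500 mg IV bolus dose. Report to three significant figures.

AUC = 14.5 mg/L·h

AUC_0→∞ = Dose_iv / CL
        = 500 / 34.5 = 14.4928 mg/L·h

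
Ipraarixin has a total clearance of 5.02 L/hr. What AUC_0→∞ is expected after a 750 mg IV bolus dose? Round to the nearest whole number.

AUC = 149 mg/L·hr

AUC_0→∞ = Dose_iv / CL
        = 750 / 5.02 = 149.402 mg/L·hr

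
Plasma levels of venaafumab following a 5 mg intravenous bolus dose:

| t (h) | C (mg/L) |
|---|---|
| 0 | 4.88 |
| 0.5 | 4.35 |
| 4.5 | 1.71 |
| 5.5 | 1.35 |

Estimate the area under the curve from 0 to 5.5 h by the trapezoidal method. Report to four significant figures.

Trapezoidal AUC_0→5.5:
  [0→0.5]: (4.88+4.35)/2 × 0.5 = 2.3075
  [0.5→4.5]: (4.35+1.71)/2 × 4 = 12.12
  [4.5→5.5]: (1.71+1.35)/2 × 1 = 1.53
  Sum = 15.9575 mg/L·h

AUC = 15.96 mg/L·h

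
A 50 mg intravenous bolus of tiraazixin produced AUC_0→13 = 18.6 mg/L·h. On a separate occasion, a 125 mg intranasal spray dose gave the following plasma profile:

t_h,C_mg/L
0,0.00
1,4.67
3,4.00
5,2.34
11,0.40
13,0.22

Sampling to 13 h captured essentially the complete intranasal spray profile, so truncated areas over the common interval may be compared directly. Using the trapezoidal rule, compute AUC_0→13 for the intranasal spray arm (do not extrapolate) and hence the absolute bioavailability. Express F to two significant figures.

F = 0.56

Trapezoidal AUC_0→13 (intranasal spray):
  [0→1]: (0.00+4.67)/2 × 1 = 2.335
  [1→3]: (4.67+4.00)/2 × 2 = 8.67
  [3→5]: (4.00+2.34)/2 × 2 = 6.34
  [5→11]: (2.34+0.40)/2 × 6 = 8.22
  [11→13]: (0.40+0.22)/2 × 2 = 0.62
  Sum = 26.185 mg/L·h
F = (AUC_ev/D_ev)/(AUC_iv/D_iv) = (26.185/125)/(18.6/50) = 0.20948/0.372 = 0.5631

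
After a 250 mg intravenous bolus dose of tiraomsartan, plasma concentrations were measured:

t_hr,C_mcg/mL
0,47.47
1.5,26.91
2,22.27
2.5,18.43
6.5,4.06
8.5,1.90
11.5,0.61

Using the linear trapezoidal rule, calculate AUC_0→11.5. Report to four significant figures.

AUC = 133.0 mcg/mL·hr

Trapezoidal AUC_0→11.5:
  [0→1.5]: (47.47+26.91)/2 × 1.5 = 55.785
  [1.5→2]: (26.91+22.27)/2 × 0.5 = 12.295
  [2→2.5]: (22.27+18.43)/2 × 0.5 = 10.175
  [2.5→6.5]: (18.43+4.06)/2 × 4 = 44.98
  [6.5→8.5]: (4.06+1.90)/2 × 2 = 5.96
  [8.5→11.5]: (1.90+0.61)/2 × 3 = 3.765
  Sum = 132.96 mcg/mL·hr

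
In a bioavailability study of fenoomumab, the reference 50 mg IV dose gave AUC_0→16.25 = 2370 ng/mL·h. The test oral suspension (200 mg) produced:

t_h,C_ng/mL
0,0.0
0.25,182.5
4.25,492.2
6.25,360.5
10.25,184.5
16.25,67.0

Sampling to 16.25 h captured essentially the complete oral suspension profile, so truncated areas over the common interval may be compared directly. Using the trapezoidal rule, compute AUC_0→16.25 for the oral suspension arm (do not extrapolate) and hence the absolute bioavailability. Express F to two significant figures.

Trapezoidal AUC_0→16.25 (oral suspension):
  [0→0.25]: (0.0+182.5)/2 × 0.25 = 22.8125
  [0.25→4.25]: (182.5+492.2)/2 × 4 = 1349.4
  [4.25→6.25]: (492.2+360.5)/2 × 2 = 852.7
  [6.25→10.25]: (360.5+184.5)/2 × 4 = 1090.0
  [10.25→16.25]: (184.5+67.0)/2 × 6 = 754.5
  Sum = 4069.4125 ng/mL·h
F = (AUC_ev/D_ev)/(AUC_iv/D_iv) = (4069.4125/200)/(2370/50) = 20.3471/47.4 = 0.4293

F = 0.43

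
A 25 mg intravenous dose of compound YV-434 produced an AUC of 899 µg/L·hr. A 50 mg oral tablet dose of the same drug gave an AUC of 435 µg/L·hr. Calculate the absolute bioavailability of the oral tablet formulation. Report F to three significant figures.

F = (AUC_ev / D_ev) / (AUC_iv / D_iv)
  = (435/50) / (899/25)
  = 8.7 / 35.96 = 0.2419

F = 0.242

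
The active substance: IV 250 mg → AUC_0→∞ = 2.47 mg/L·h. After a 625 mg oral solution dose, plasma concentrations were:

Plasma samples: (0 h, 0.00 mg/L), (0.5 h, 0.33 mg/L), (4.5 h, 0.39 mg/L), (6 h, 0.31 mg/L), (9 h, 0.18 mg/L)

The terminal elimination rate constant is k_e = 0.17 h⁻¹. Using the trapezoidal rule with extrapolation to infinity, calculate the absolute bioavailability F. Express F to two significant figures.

Trapezoidal AUC_0→9 (oral solution):
  [0→0.5]: (0.00+0.33)/2 × 0.5 = 0.0825
  [0.5→4.5]: (0.33+0.39)/2 × 4 = 1.44
  [4.5→6]: (0.39+0.31)/2 × 1.5 = 0.525
  [6→9]: (0.31+0.18)/2 × 3 = 0.735
  Sum = 2.7825 mg/L·h
Tail: C_last/k_e = 0.18/0.17 = 1.059
AUC_0→∞ (oral solution) = 2.7825 + 1.059 = 3.8415 mg/L·h
F = (AUC_ev/D_ev)/(AUC_iv/D_iv) = (3.8415/625)/(2.47/250) = 0.0061464/0.00988 = 0.6221

F = 0.62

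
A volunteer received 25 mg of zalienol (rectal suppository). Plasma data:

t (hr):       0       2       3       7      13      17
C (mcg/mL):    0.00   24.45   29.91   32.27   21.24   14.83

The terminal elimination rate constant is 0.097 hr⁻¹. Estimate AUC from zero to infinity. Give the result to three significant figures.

Trapezoidal AUC_0→17:
  [0→2]: (0.00+24.45)/2 × 2 = 24.45
  [2→3]: (24.45+29.91)/2 × 1 = 27.18
  [3→7]: (29.91+32.27)/2 × 4 = 124.36
  [7→13]: (32.27+21.24)/2 × 6 = 160.53
  [13→17]: (21.24+14.83)/2 × 4 = 72.14
  Sum = 408.66 mcg/mL·hr
Extrapolated tail: C_last / k_e = 14.83 / 0.097 = 152.887
AUC_0→∞ = 408.66 + 152.887 = 561.547 mcg/mL·hr

AUC = 562 mcg/mL·hr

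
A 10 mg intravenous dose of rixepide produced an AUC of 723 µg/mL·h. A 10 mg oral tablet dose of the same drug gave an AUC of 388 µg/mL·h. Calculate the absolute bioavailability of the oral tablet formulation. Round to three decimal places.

F = (AUC_ev / D_ev) / (AUC_iv / D_iv)
  = (388/10) / (723/10)
  = 38.8 / 72.3 = 0.5367

F = 0.537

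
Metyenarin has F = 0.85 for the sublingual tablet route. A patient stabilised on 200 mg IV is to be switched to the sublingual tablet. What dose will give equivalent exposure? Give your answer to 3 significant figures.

For equal systemic exposure: F × D_ev = D_iv
D_ev = D_iv / F = 200 / 0.85 = 235.294 mg

D_sublingual = 235 mg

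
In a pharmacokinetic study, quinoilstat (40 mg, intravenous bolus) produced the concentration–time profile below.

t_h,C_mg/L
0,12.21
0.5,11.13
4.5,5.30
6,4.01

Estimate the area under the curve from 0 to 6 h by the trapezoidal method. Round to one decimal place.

AUC = 45.7 mg/L·h

Trapezoidal AUC_0→6:
  [0→0.5]: (12.21+11.13)/2 × 0.5 = 5.835
  [0.5→4.5]: (11.13+5.30)/2 × 4 = 32.86
  [4.5→6]: (5.30+4.01)/2 × 1.5 = 6.9825
  Sum = 45.6775 mg/L·h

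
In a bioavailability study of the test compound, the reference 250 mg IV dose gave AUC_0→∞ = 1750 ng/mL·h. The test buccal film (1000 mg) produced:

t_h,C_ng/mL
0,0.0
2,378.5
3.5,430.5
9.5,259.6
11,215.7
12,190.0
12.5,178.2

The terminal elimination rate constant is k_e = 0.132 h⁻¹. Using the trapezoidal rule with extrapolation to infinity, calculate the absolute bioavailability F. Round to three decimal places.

F = 0.722

Trapezoidal AUC_0→12.5 (buccal film):
  [0→2]: (0.0+378.5)/2 × 2 = 378.5
  [2→3.5]: (378.5+430.5)/2 × 1.5 = 606.75
  [3.5→9.5]: (430.5+259.6)/2 × 6 = 2070.3
  [9.5→11]: (259.6+215.7)/2 × 1.5 = 356.475
  [11→12]: (215.7+190.0)/2 × 1 = 202.85
  [12→12.5]: (190.0+178.2)/2 × 0.5 = 92.05
  Sum = 3706.925 ng/mL·h
Tail: C_last/k_e = 178.2/0.132 = 1350.000
AUC_0→∞ (buccal film) = 3706.925 + 1350.000 = 5056.925 ng/mL·h
F = (AUC_ev/D_ev)/(AUC_iv/D_iv) = (5056.925/1000)/(1750/250) = 5.056925/7 = 0.7224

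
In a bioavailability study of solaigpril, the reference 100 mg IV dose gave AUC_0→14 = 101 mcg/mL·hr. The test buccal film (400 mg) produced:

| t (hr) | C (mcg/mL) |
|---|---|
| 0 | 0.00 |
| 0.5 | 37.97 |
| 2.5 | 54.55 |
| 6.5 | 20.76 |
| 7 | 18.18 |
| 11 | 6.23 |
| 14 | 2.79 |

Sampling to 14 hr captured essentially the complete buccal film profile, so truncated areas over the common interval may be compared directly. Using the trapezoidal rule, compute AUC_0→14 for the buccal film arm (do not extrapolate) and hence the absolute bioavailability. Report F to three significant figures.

Trapezoidal AUC_0→14 (buccal film):
  [0→0.5]: (0.00+37.97)/2 × 0.5 = 9.4925
  [0.5→2.5]: (37.97+54.55)/2 × 2 = 92.52
  [2.5→6.5]: (54.55+20.76)/2 × 4 = 150.62
  [6.5→7]: (20.76+18.18)/2 × 0.5 = 9.735
  [7→11]: (18.18+6.23)/2 × 4 = 48.82
  [11→14]: (6.23+2.79)/2 × 3 = 13.53
  Sum = 324.7175 mcg/mL·hr
F = (AUC_ev/D_ev)/(AUC_iv/D_iv) = (324.7175/400)/(101/100) = 0.81179375/1.01 = 0.8038

F = 0.804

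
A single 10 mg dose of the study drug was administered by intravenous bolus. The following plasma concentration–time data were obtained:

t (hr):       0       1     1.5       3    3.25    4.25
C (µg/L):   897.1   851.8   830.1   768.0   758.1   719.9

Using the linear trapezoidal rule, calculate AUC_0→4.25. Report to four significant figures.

Trapezoidal AUC_0→4.25:
  [0→1]: (897.1+851.8)/2 × 1 = 874.45
  [1→1.5]: (851.8+830.1)/2 × 0.5 = 420.475
  [1.5→3]: (830.1+768.0)/2 × 1.5 = 1198.575
  [3→3.25]: (768.0+758.1)/2 × 0.25 = 190.7625
  [3.25→4.25]: (758.1+719.9)/2 × 1 = 739.0
  Sum = 3423.2625 µg/L·hr

AUC = 3423 µg/L·hr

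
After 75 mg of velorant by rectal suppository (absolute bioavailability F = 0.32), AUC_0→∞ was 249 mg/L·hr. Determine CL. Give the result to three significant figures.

CL = F × Dose / AUC_0→∞
   = 0.32 × 75 / 249 = 0.0963855 L/hr

CL = 0.0964 L/hr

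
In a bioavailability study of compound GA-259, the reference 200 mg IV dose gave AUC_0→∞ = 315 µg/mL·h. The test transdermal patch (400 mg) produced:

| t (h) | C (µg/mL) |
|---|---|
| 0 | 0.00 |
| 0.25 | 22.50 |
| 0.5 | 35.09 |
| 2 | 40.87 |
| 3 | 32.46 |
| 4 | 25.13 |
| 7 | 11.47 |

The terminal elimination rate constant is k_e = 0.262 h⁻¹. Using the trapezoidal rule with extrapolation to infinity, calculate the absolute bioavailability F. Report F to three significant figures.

Trapezoidal AUC_0→7 (transdermal patch):
  [0→0.25]: (0.00+22.50)/2 × 0.25 = 2.8125
  [0.25→0.5]: (22.50+35.09)/2 × 0.25 = 7.19875
  [0.5→2]: (35.09+40.87)/2 × 1.5 = 56.97
  [2→3]: (40.87+32.46)/2 × 1 = 36.665
  [3→4]: (32.46+25.13)/2 × 1 = 28.795
  [4→7]: (25.13+11.47)/2 × 3 = 54.9
  Sum = 187.34125 µg/mL·h
Tail: C_last/k_e = 11.47/0.262 = 43.779
AUC_0→∞ (transdermal patch) = 187.34125 + 43.779 = 231.12025 µg/mL·h
F = (AUC_ev/D_ev)/(AUC_iv/D_iv) = (231.12025/400)/(315/200) = 0.577801/1.575 = 0.3669

F = 0.367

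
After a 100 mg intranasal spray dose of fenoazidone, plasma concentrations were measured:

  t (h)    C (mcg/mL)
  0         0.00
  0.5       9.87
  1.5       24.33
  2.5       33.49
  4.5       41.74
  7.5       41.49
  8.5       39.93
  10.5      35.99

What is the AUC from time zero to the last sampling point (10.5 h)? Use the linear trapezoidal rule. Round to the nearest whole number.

AUC = 365 mcg/mL·h

Trapezoidal AUC_0→10.5:
  [0→0.5]: (0.00+9.87)/2 × 0.5 = 2.4675
  [0.5→1.5]: (9.87+24.33)/2 × 1 = 17.1
  [1.5→2.5]: (24.33+33.49)/2 × 1 = 28.91
  [2.5→4.5]: (33.49+41.74)/2 × 2 = 75.23
  [4.5→7.5]: (41.74+41.49)/2 × 3 = 124.845
  [7.5→8.5]: (41.49+39.93)/2 × 1 = 40.71
  [8.5→10.5]: (39.93+35.99)/2 × 2 = 75.92
  Sum = 365.1825 mcg/mL·h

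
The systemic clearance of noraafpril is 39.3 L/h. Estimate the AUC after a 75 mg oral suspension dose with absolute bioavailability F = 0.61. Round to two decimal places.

AUC = 1.16 mg/L·h

AUC_0→∞ = F × Dose / CL
        = 0.61 × 75 / 39.3 = 1.16412 mg/L·h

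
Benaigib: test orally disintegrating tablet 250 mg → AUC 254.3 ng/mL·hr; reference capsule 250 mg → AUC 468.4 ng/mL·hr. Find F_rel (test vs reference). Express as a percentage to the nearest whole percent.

F_rel = (AUC_test/D_test) / (AUC_ref/D_ref)
      = (254.3/250) / (468.4/250)
      = 1.0172 / 1.8736 = 0.5429 = 54.29%

F_rel = 54%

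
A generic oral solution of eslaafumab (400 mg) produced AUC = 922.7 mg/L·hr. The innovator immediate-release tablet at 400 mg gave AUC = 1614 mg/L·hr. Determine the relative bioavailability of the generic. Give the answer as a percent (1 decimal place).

F_rel = 57.2%

F_rel = (AUC_test/D_test) / (AUC_ref/D_ref)
      = (922.7/400) / (1614/400)
      = 2.30675 / 4.035 = 0.5717 = 57.17%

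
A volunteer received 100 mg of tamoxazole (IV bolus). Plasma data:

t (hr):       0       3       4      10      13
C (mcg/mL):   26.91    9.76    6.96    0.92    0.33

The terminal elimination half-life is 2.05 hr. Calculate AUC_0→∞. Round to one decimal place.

Trapezoidal AUC_0→13:
  [0→3]: (26.91+9.76)/2 × 3 = 55.005
  [3→4]: (9.76+6.96)/2 × 1 = 8.36
  [4→10]: (6.96+0.92)/2 × 6 = 23.64
  [10→13]: (0.92+0.33)/2 × 3 = 1.875
  Sum = 88.88 mcg/mL·hr
k_e = ln2 / t½ = 0.693147 / 2.05 = 0.3381 hr^-1
Extrapolated tail: C_last / k_e = 0.33 / 0.3381 = 0.976
AUC_0→∞ = 88.88 + 0.976 = 89.856 mcg/mL·hr

AUC = 89.9 mcg/mL·hr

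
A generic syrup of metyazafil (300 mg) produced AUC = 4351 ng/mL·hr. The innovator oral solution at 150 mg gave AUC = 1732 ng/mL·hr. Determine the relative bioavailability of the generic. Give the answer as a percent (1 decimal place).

F_rel = (AUC_test/D_test) / (AUC_ref/D_ref)
      = (4351/300) / (1732/150)
      = 14.5033 / 11.5467 = 1.2561 = 125.61%

F_rel = 125.6%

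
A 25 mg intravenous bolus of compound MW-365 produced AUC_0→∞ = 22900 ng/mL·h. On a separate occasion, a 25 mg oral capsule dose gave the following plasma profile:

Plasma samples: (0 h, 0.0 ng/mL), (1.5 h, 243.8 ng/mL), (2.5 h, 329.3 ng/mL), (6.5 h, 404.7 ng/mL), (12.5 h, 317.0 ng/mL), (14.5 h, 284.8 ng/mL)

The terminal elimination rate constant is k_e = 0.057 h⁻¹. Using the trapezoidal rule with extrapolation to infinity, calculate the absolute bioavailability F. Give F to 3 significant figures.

Trapezoidal AUC_0→14.5 (oral capsule):
  [0→1.5]: (0.0+243.8)/2 × 1.5 = 182.85
  [1.5→2.5]: (243.8+329.3)/2 × 1 = 286.55
  [2.5→6.5]: (329.3+404.7)/2 × 4 = 1468.0
  [6.5→12.5]: (404.7+317.0)/2 × 6 = 2165.1
  [12.5→14.5]: (317.0+284.8)/2 × 2 = 601.8
  Sum = 4704.3 ng/mL·h
Tail: C_last/k_e = 284.8/0.057 = 4996.491
AUC_0→∞ (oral capsule) = 4704.3 + 4996.491 = 9700.791 ng/mL·h
F = (AUC_ev/D_ev)/(AUC_iv/D_iv) = (9700.791/25)/(22900/25) = 388.03164/916 = 0.4236

F = 0.424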